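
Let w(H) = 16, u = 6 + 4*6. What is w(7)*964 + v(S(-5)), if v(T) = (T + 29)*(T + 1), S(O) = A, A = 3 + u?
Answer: 17532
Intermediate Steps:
u = 30 (u = 6 + 24 = 30)
A = 33 (A = 3 + 30 = 33)
S(O) = 33
v(T) = (1 + T)*(29 + T) (v(T) = (29 + T)*(1 + T) = (1 + T)*(29 + T))
w(7)*964 + v(S(-5)) = 16*964 + (29 + 33**2 + 30*33) = 15424 + (29 + 1089 + 990) = 15424 + 2108 = 17532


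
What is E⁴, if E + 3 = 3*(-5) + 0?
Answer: 104976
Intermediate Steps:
E = -18 (E = -3 + (3*(-5) + 0) = -3 + (-15 + 0) = -3 - 15 = -18)
E⁴ = (-18)⁴ = 104976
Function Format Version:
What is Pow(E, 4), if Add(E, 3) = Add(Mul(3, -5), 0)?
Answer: 104976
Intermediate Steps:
E = -18 (E = Add(-3, Add(Mul(3, -5), 0)) = Add(-3, Add(-15, 0)) = Add(-3, -15) = -18)
Pow(E, 4) = Pow(-18, 4) = 104976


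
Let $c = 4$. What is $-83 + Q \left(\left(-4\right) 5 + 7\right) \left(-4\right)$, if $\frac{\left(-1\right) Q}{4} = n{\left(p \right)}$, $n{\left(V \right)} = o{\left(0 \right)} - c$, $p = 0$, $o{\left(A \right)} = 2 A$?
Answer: $749$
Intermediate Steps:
$n{\left(V \right)} = -4$ ($n{\left(V \right)} = 2 \cdot 0 - 4 = 0 - 4 = -4$)
$Q = 16$ ($Q = \left(-4\right) \left(-4\right) = 16$)
$-83 + Q \left(\left(-4\right) 5 + 7\right) \left(-4\right) = -83 + 16 \left(\left(-4\right) 5 + 7\right) \left(-4\right) = -83 + 16 \left(-20 + 7\right) \left(-4\right) = -83 + 16 \left(\left(-13\right) \left(-4\right)\right) = -83 + 16 \cdot 52 = -83 + 832 = 749$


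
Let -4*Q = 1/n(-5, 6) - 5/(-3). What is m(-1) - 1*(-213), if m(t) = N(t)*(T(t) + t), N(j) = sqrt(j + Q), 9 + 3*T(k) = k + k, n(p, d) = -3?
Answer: 213 - 28*I*sqrt(3)/9 ≈ 213.0 - 5.3886*I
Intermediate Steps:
Q = -1/3 (Q = -(1/(-3) - 5/(-3))/4 = -(1*(-1/3) - 5*(-1/3))/4 = -(-1/3 + 5/3)/4 = -1/4*4/3 = -1/3 ≈ -0.33333)
T(k) = -3 + 2*k/3 (T(k) = -3 + (k + k)/3 = -3 + (2*k)/3 = -3 + 2*k/3)
N(j) = sqrt(-1/3 + j) (N(j) = sqrt(j - 1/3) = sqrt(-1/3 + j))
m(t) = sqrt(-3 + 9*t)*(-3 + 5*t/3)/3 (m(t) = (sqrt(-3 + 9*t)/3)*((-3 + 2*t/3) + t) = (sqrt(-3 + 9*t)/3)*(-3 + 5*t/3) = sqrt(-3 + 9*t)*(-3 + 5*t/3)/3)
m(-1) - 1*(-213) = sqrt(-3 + 9*(-1))*(-1 + (5/9)*(-1)) - 1*(-213) = sqrt(-3 - 9)*(-1 - 5/9) + 213 = sqrt(-12)*(-14/9) + 213 = (2*I*sqrt(3))*(-14/9) + 213 = -28*I*sqrt(3)/9 + 213 = 213 - 28*I*sqrt(3)/9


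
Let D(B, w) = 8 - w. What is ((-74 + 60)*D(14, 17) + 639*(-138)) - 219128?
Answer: -307184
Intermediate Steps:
((-74 + 60)*D(14, 17) + 639*(-138)) - 219128 = ((-74 + 60)*(8 - 1*17) + 639*(-138)) - 219128 = (-14*(8 - 17) - 88182) - 219128 = (-14*(-9) - 88182) - 219128 = (126 - 88182) - 219128 = -88056 - 219128 = -307184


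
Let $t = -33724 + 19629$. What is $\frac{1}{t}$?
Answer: $- \frac{1}{14095} \approx -7.0947 \cdot 10^{-5}$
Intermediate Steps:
$t = -14095$
$\frac{1}{t} = \frac{1}{-14095} = - \frac{1}{14095}$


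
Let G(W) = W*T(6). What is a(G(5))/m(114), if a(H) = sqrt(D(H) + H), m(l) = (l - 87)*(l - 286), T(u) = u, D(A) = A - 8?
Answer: -sqrt(13)/2322 ≈ -0.0015528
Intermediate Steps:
D(A) = -8 + A
m(l) = (-286 + l)*(-87 + l) (m(l) = (-87 + l)*(-286 + l) = (-286 + l)*(-87 + l))
G(W) = 6*W (G(W) = W*6 = 6*W)
a(H) = sqrt(-8 + 2*H) (a(H) = sqrt((-8 + H) + H) = sqrt(-8 + 2*H))
a(G(5))/m(114) = sqrt(-8 + 2*(6*5))/(24882 + 114**2 - 373*114) = sqrt(-8 + 2*30)/(24882 + 12996 - 42522) = sqrt(-8 + 60)/(-4644) = sqrt(52)*(-1/4644) = (2*sqrt(13))*(-1/4644) = -sqrt(13)/2322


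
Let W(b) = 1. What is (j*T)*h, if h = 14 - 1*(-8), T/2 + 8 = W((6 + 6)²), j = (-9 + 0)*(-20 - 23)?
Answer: -119196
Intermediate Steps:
j = 387 (j = -9*(-43) = 387)
T = -14 (T = -16 + 2*1 = -16 + 2 = -14)
h = 22 (h = 14 + 8 = 22)
(j*T)*h = (387*(-14))*22 = -5418*22 = -119196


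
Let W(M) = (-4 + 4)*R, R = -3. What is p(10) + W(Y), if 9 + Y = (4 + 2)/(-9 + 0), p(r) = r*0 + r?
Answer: 10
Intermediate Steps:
p(r) = r (p(r) = 0 + r = r)
Y = -29/3 (Y = -9 + (4 + 2)/(-9 + 0) = -9 + 6/(-9) = -9 + 6*(-⅑) = -9 - ⅔ = -29/3 ≈ -9.6667)
W(M) = 0 (W(M) = (-4 + 4)*(-3) = 0*(-3) = 0)
p(10) + W(Y) = 10 + 0 = 10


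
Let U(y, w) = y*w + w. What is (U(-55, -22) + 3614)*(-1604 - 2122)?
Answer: -17892252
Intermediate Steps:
U(y, w) = w + w*y (U(y, w) = w*y + w = w + w*y)
(U(-55, -22) + 3614)*(-1604 - 2122) = (-22*(1 - 55) + 3614)*(-1604 - 2122) = (-22*(-54) + 3614)*(-3726) = (1188 + 3614)*(-3726) = 4802*(-3726) = -17892252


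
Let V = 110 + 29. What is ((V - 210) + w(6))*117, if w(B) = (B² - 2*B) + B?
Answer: -4797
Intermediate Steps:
V = 139
w(B) = B² - B
((V - 210) + w(6))*117 = ((139 - 210) + 6*(-1 + 6))*117 = (-71 + 6*5)*117 = (-71 + 30)*117 = -41*117 = -4797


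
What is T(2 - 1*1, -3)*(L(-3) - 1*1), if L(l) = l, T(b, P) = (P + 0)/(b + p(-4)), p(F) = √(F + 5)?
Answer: 6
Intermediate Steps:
p(F) = √(5 + F)
T(b, P) = P/(1 + b) (T(b, P) = (P + 0)/(b + √(5 - 4)) = P/(b + √1) = P/(b + 1) = P/(1 + b))
T(2 - 1*1, -3)*(L(-3) - 1*1) = (-3/(1 + (2 - 1*1)))*(-3 - 1*1) = (-3/(1 + (2 - 1)))*(-3 - 1) = -3/(1 + 1)*(-4) = -3/2*(-4) = 6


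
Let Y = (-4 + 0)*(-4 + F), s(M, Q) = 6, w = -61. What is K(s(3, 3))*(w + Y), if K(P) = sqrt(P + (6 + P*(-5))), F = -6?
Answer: -63*I*sqrt(2) ≈ -89.095*I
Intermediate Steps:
K(P) = sqrt(6 - 4*P) (K(P) = sqrt(P + (6 - 5*P)) = sqrt(6 - 4*P))
Y = 40 (Y = (-4 + 0)*(-4 - 6) = -4*(-10) = 40)
K(s(3, 3))*(w + Y) = sqrt(6 - 4*6)*(-61 + 40) = sqrt(6 - 24)*(-21) = sqrt(-18)*(-21) = (3*I*sqrt(2))*(-21) = -63*I*sqrt(2)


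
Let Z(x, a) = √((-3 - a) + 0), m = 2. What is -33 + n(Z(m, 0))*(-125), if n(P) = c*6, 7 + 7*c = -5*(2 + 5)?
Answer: 4467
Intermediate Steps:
c = -6 (c = -1 + (-5*(2 + 5))/7 = -1 + (-5*7)/7 = -1 + (⅐)*(-35) = -1 - 5 = -6)
Z(x, a) = √(-3 - a)
n(P) = -36 (n(P) = -6*6 = -36)
-33 + n(Z(m, 0))*(-125) = -33 - 36*(-125) = -33 + 4500 = 4467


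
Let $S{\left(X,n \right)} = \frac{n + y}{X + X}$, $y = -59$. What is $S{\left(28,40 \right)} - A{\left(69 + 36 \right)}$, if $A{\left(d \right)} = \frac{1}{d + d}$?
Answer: $- \frac{289}{840} \approx -0.34405$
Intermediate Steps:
$S{\left(X,n \right)} = \frac{-59 + n}{2 X}$ ($S{\left(X,n \right)} = \frac{n - 59}{X + X} = \frac{-59 + n}{2 X}$)
$A{\left(d \right)} = \frac{1}{2 d}$
$S{\left(28,40 \right)} - A{\left(69 + 36 \right)} = \frac{-59 + 40}{2 \cdot 28} - \frac{1}{2 \left(69 + 36\right)} = \frac{1}{2} \cdot \frac{1}{28} \left(-19\right) - \frac{1}{2 \cdot 105} = - \frac{19}{56} - \frac{1}{2} \cdot \frac{1}{105} = - \frac{19}{56} - \frac{1}{210} = - \frac{289}{840}$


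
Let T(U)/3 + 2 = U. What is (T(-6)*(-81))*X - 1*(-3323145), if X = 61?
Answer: 3441729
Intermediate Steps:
T(U) = -6 + 3*U
(T(-6)*(-81))*X - 1*(-3323145) = ((-6 + 3*(-6))*(-81))*61 - 1*(-3323145) = ((-6 - 18)*(-81))*61 + 3323145 = -24*(-81)*61 + 3323145 = 1944*61 + 3323145 = 118584 + 3323145 = 3441729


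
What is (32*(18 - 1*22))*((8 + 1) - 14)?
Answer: 640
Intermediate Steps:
(32*(18 - 1*22))*((8 + 1) - 14) = (32*(18 - 22))*(9 - 14) = (32*(-4))*(-5) = -128*(-5) = 640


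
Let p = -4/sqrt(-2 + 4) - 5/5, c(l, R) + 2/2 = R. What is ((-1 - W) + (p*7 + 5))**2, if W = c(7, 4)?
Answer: 428 + 168*sqrt(2) ≈ 665.59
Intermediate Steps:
c(l, R) = -1 + R
W = 3 (W = -1 + 4 = 3)
p = -1 - 2*sqrt(2) (p = -4*sqrt(2)/2 - 5*1/5 = -2*sqrt(2) - 1 = -1 - 2*sqrt(2) ≈ -3.8284)
((-1 - W) + (p*7 + 5))**2 = ((-1 - 1*3) + ((-1 - 2*sqrt(2))*7 + 5))**2 = ((-1 - 3) + ((-7 - 14*sqrt(2)) + 5))**2 = (-4 + (-2 - 14*sqrt(2)))**2 = (-6 - 14*sqrt(2))**2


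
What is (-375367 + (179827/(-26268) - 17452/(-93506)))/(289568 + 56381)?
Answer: -460999320301231/424862666685996 ≈ -1.0851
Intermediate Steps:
(-375367 + (179827/(-26268) - 17452/(-93506)))/(289568 + 56381) = (-375367 + (179827*(-1/26268) - 17452*(-1/93506)))/345949 = (-375367 + (-179827/26268 + 8726/46753))*(1/345949) = (-375367 - 8178237163/1228107804)*(1/345949) = -460999320301231/1228107804*1/345949 = -460999320301231/424862666685996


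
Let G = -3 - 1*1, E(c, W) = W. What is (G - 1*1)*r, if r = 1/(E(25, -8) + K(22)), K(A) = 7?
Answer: 5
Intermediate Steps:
G = -4 (G = -3 - 1 = -4)
r = -1 (r = 1/(-8 + 7) = 1/(-1) = -1)
(G - 1*1)*r = (-4 - 1*1)*(-1) = (-4 - 1)*(-1) = -5*(-1) = 5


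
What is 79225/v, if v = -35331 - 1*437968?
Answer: -79225/473299 ≈ -0.16739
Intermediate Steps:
v = -473299 (v = -35331 - 437968 = -473299)
79225/v = 79225/(-473299) = 79225*(-1/473299) = -79225/473299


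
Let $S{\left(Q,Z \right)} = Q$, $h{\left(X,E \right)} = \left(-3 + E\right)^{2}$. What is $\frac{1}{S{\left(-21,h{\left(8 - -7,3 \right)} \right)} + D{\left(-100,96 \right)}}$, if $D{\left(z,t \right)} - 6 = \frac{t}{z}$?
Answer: $- \frac{25}{399} \approx -0.062657$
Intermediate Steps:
$D{\left(z,t \right)} = 6 + \frac{t}{z}$
$\frac{1}{S{\left(-21,h{\left(8 - -7,3 \right)} \right)} + D{\left(-100,96 \right)}} = \frac{1}{-21 + \left(6 + \frac{96}{-100}\right)} = \frac{1}{-21 + \left(6 + 96 \left(- \frac{1}{100}\right)\right)} = \frac{1}{-21 + \left(6 - \frac{24}{25}\right)} = \frac{1}{-21 + \frac{126}{25}} = \frac{1}{- \frac{399}{25}} = - \frac{25}{399}$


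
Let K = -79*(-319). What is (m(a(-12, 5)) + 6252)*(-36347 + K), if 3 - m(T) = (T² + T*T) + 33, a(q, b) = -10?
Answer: -67121212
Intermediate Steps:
K = 25201
m(T) = -30 - 2*T² (m(T) = 3 - ((T² + T*T) + 33) = 3 - ((T² + T²) + 33) = 3 - (2*T² + 33) = 3 - (33 + 2*T²) = 3 + (-33 - 2*T²) = -30 - 2*T²)
(m(a(-12, 5)) + 6252)*(-36347 + K) = ((-30 - 2*(-10)²) + 6252)*(-36347 + 25201) = ((-30 - 2*100) + 6252)*(-11146) = ((-30 - 200) + 6252)*(-11146) = (-230 + 6252)*(-11146) = 6022*(-11146) = -67121212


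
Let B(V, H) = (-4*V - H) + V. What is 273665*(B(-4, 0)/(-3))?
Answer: -1094660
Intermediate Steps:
B(V, H) = -H - 3*V (B(V, H) = (-H - 4*V) + V = -H - 3*V)
273665*(B(-4, 0)/(-3)) = 273665*((-1*0 - 3*(-4))/(-3)) = 273665*((0 + 12)*(-1/3)) = 273665*(12*(-1/3)) = 273665*(-4) = -1094660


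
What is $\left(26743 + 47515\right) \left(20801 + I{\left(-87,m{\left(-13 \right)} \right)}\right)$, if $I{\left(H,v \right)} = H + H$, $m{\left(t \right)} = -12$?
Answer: $1531719766$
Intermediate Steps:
$I{\left(H,v \right)} = 2 H$
$\left(26743 + 47515\right) \left(20801 + I{\left(-87,m{\left(-13 \right)} \right)}\right) = \left(26743 + 47515\right) \left(20801 + 2 \left(-87\right)\right) = 74258 \left(20801 - 174\right) = 74258 \cdot 20627 = 1531719766$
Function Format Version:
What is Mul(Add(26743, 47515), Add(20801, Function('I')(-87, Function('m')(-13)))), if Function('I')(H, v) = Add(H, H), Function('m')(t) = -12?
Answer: 1531719766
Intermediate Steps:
Function('I')(H, v) = Mul(2, H)
Mul(Add(26743, 47515), Add(20801, Function('I')(-87, Function('m')(-13)))) = Mul(Add(26743, 47515), Add(20801, Mul(2, -87))) = Mul(74258, Add(20801, -174)) = Mul(74258, 20627) = 1531719766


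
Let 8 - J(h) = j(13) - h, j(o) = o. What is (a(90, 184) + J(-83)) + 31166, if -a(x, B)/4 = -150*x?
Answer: 85078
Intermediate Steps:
a(x, B) = 600*x (a(x, B) = -(-600)*x = 600*x)
J(h) = -5 + h (J(h) = 8 - (13 - h) = 8 + (-13 + h) = -5 + h)
(a(90, 184) + J(-83)) + 31166 = (600*90 + (-5 - 83)) + 31166 = (54000 - 88) + 31166 = 53912 + 31166 = 85078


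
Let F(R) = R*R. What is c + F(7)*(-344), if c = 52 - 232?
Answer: -17036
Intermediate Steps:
c = -180
F(R) = R**2
c + F(7)*(-344) = -180 + 7**2*(-344) = -180 + 49*(-344) = -180 - 16856 = -17036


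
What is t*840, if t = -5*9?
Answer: -37800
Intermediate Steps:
t = -45
t*840 = -45*840 = -37800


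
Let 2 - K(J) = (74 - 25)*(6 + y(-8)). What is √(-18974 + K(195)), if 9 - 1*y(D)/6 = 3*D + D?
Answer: 6*I*√870 ≈ 176.97*I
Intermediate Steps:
y(D) = 54 - 24*D (y(D) = 54 - 6*(3*D + D) = 54 - 24*D)
K(J) = -12346 (K(J) = 2 - (74 - 25)*(6 + (54 - 24*(-8))) = 2 - 49*(6 + (54 + 192)) = 2 - 49*(6 + 246) = 2 - 49*252 = 2 - 1*12348 = 2 - 12348 = -12346)
√(-18974 + K(195)) = √(-18974 - 12346) = √(-31320) = 6*I*√870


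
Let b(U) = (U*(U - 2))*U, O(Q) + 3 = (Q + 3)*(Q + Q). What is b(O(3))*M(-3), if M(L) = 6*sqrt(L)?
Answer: 202554*I*sqrt(3) ≈ 3.5083e+5*I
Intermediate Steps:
O(Q) = -3 + 2*Q*(3 + Q) (O(Q) = -3 + (Q + 3)*(Q + Q) = -3 + (3 + Q)*(2*Q) = -3 + 2*Q*(3 + Q))
b(U) = U**2*(-2 + U) (b(U) = (U*(-2 + U))*U = U**2*(-2 + U))
b(O(3))*M(-3) = ((-3 + 2*3**2 + 6*3)**2*(-2 + (-3 + 2*3**2 + 6*3)))*(6*sqrt(-3)) = ((-3 + 2*9 + 18)**2*(-2 + (-3 + 2*9 + 18)))*(6*(I*sqrt(3))) = ((-3 + 18 + 18)**2*(-2 + (-3 + 18 + 18)))*(6*I*sqrt(3)) = (33**2*(-2 + 33))*(6*I*sqrt(3)) = (1089*31)*(6*I*sqrt(3)) = 33759*(6*I*sqrt(3)) = 202554*I*sqrt(3)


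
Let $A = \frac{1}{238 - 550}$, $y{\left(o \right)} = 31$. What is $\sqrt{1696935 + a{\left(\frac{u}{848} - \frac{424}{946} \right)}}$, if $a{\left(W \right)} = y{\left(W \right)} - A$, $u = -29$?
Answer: $\frac{\sqrt{41297364654}}{156} \approx 1302.7$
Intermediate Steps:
$A = - \frac{1}{312}$ ($A = \frac{1}{-312} = - \frac{1}{312} \approx -0.0032051$)
$a{\left(W \right)} = \frac{9673}{312}$ ($a{\left(W \right)} = 31 - - \frac{1}{312} = 31 + \frac{1}{312} = \frac{9673}{312}$)
$\sqrt{1696935 + a{\left(\frac{u}{848} - \frac{424}{946} \right)}} = \sqrt{1696935 + \frac{9673}{312}} = \sqrt{\frac{529453393}{312}} = \frac{\sqrt{41297364654}}{156}$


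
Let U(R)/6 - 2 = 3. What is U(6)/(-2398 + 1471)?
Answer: -10/309 ≈ -0.032362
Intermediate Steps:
U(R) = 30 (U(R) = 12 + 6*3 = 12 + 18 = 30)
U(6)/(-2398 + 1471) = 30/(-2398 + 1471) = 30/(-927) = -1/927*30 = -10/309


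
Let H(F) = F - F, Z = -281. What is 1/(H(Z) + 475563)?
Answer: 1/475563 ≈ 2.1028e-6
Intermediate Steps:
H(F) = 0
1/(H(Z) + 475563) = 1/(0 + 475563) = 1/475563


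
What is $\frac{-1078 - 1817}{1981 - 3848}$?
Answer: $\frac{2895}{1867} \approx 1.5506$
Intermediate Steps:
$\frac{-1078 - 1817}{1981 - 3848} = - \frac{2895}{1981 - 3848} = - \frac{2895}{-1867} = \left(-2895\right) \left(- \frac{1}{1867}\right) = \frac{2895}{1867}$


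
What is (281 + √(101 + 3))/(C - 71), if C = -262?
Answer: -281/333 - 2*√26/333 ≈ -0.87447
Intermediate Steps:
(281 + √(101 + 3))/(C - 71) = (281 + √(101 + 3))/(-262 - 71) = (281 + √104)/(-333) = (281 + 2*√26)*(-1/333) = -281/333 - 2*√26/333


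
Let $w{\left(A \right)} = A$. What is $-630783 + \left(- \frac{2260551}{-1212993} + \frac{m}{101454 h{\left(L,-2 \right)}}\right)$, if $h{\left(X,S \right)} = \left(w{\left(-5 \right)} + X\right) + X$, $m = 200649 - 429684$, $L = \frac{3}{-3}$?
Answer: $- \frac{60375602109084061}{95715660306} \approx -6.3078 \cdot 10^{5}$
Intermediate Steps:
$L = -1$ ($L = 3 \left(- \frac{1}{3}\right) = -1$)
$m = -229035$
$h{\left(X,S \right)} = -5 + 2 X$ ($h{\left(X,S \right)} = \left(-5 + X\right) + X = -5 + 2 X$)
$-630783 + \left(- \frac{2260551}{-1212993} + \frac{m}{101454 h{\left(L,-2 \right)}}\right) = -630783 - \left(- \frac{753517}{404331} + 229035 \frac{1}{101454 \left(-5 + 2 \left(-1\right)\right)}\right) = -630783 - \left(- \frac{753517}{404331} + \frac{229035}{101454 \left(-5 - 2\right)}\right) = -630783 + \left(\frac{753517}{404331} - \frac{229035}{101454 \left(-7\right)}\right) = -630783 + \left(\frac{753517}{404331} - \frac{229035}{-710178}\right) = -630783 + \left(\frac{753517}{404331} - - \frac{76345}{236726}\right) = -630783 + \left(\frac{753517}{404331} + \frac{76345}{236726}\right) = -630783 + \frac{209245715537}{95715660306} = - \frac{60375602109084061}{95715660306}$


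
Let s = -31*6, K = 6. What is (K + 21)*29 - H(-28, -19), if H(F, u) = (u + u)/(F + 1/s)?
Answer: 4071579/5209 ≈ 781.64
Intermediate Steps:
s = -186
H(F, u) = 2*u/(-1/186 + F) (H(F, u) = (u + u)/(F + 1/(-186)) = (2*u)/(F - 1/186) = (2*u)/(-1/186 + F) = 2*u/(-1/186 + F))
(K + 21)*29 - H(-28, -19) = (6 + 21)*29 - 372*(-19)/(-1 + 186*(-28)) = 27*29 - 372*(-19)/(-1 - 5208) = 783 - 372*(-19)/(-5209) = 783 - 372*(-19)*(-1)/5209 = 783 - 1*7068/5209 = 783 - 7068/5209 = 4071579/5209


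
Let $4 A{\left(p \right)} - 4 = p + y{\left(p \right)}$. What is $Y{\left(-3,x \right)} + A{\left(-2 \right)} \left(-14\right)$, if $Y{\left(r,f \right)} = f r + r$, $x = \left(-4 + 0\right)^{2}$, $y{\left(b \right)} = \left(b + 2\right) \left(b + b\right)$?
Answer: $-58$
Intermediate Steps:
$y{\left(b \right)} = 2 b \left(2 + b\right)$ ($y{\left(b \right)} = \left(2 + b\right) 2 b = 2 b \left(2 + b\right)$)
$x = 16$ ($x = \left(-4\right)^{2} = 16$)
$Y{\left(r,f \right)} = r + f r$
$A{\left(p \right)} = 1 + \frac{p}{4} + \frac{p \left(2 + p\right)}{2}$ ($A{\left(p \right)} = 1 + \frac{p + 2 p \left(2 + p\right)}{4} = 1 + \left(\frac{p}{4} + \frac{p \left(2 + p\right)}{2}\right) = 1 + \frac{p}{4} + \frac{p \left(2 + p\right)}{2}$)
$Y{\left(-3,x \right)} + A{\left(-2 \right)} \left(-14\right) = - 3 \left(1 + 16\right) + \left(1 + \frac{1}{4} \left(-2\right) + \frac{1}{2} \left(-2\right) \left(2 - 2\right)\right) \left(-14\right) = \left(-3\right) 17 + \left(1 - \frac{1}{2} + \frac{1}{2} \left(-2\right) 0\right) \left(-14\right) = -51 + \left(1 - \frac{1}{2} + 0\right) \left(-14\right) = -51 + \frac{1}{2} \left(-14\right) = -51 - 7 = -58$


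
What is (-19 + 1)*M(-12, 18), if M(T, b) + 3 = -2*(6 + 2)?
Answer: 342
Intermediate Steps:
M(T, b) = -19 (M(T, b) = -3 - 2*(6 + 2) = -3 - 2*8 = -3 - 16 = -19)
(-19 + 1)*M(-12, 18) = (-19 + 1)*(-19) = -18*(-19) = 342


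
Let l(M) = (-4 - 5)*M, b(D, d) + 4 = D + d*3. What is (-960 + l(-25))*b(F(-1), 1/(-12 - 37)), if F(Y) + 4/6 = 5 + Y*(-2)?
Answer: -1670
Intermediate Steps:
F(Y) = 13/3 - 2*Y (F(Y) = -⅔ + (5 + Y*(-2)) = -⅔ + (5 - 2*Y) = 13/3 - 2*Y)
b(D, d) = -4 + D + 3*d (b(D, d) = -4 + (D + d*3) = -4 + (D + 3*d) = -4 + D + 3*d)
l(M) = -9*M
(-960 + l(-25))*b(F(-1), 1/(-12 - 37)) = (-960 - 9*(-25))*(-4 + (13/3 - 2*(-1)) + 3/(-12 - 37)) = (-960 + 225)*(-4 + (13/3 + 2) + 3/(-49)) = -735*(-4 + 19/3 + 3*(-1/49)) = -735*(-4 + 19/3 - 3/49) = -735*334/147 = -1670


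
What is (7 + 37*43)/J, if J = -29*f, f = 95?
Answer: -1598/2755 ≈ -0.58004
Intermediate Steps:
J = -2755 (J = -29*95 = -2755)
(7 + 37*43)/J = (7 + 37*43)/(-2755) = (7 + 1591)*(-1/2755) = 1598*(-1/2755) = -1598/2755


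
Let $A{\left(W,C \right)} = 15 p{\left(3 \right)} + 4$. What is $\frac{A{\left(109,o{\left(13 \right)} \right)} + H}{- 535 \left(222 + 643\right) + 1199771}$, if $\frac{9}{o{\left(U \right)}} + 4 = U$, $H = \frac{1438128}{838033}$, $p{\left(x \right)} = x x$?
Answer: $\frac{117924715}{617626968868} \approx 0.00019093$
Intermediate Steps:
$p{\left(x \right)} = x^{2}$
$H = \frac{1438128}{838033}$ ($H = 1438128 \cdot \frac{1}{838033} = \frac{1438128}{838033} \approx 1.7161$)
$o{\left(U \right)} = \frac{9}{-4 + U}$
$A{\left(W,C \right)} = 139$ ($A{\left(W,C \right)} = 15 \cdot 3^{2} + 4 = 15 \cdot 9 + 4 = 135 + 4 = 139$)
$\frac{A{\left(109,o{\left(13 \right)} \right)} + H}{- 535 \left(222 + 643\right) + 1199771} = \frac{139 + \frac{1438128}{838033}}{- 535 \left(222 + 643\right) + 1199771} = \frac{117924715}{838033 \left(\left(-535\right) 865 + 1199771\right)} = \frac{117924715}{838033 \left(-462775 + 1199771\right)} = \frac{117924715}{838033 \cdot 736996} = \frac{117924715}{838033} \cdot \frac{1}{736996} = \frac{117924715}{617626968868}$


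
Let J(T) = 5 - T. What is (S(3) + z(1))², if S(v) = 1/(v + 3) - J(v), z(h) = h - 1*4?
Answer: 841/36 ≈ 23.361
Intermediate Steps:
z(h) = -4 + h (z(h) = h - 4 = -4 + h)
S(v) = -5 + v + 1/(3 + v) (S(v) = 1/(v + 3) - (5 - v) = 1/(3 + v) + (-5 + v) = -5 + v + 1/(3 + v))
(S(3) + z(1))² = ((-14 + 3² - 2*3)/(3 + 3) + (-4 + 1))² = ((-14 + 9 - 6)/6 - 3)² = ((⅙)*(-11) - 3)² = (-11/6 - 3)² = (-29/6)² = 841/36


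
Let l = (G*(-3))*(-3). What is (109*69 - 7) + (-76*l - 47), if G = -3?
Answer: 9519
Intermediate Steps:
l = -27 (l = -3*(-3)*(-3) = 9*(-3) = -27)
(109*69 - 7) + (-76*l - 47) = (109*69 - 7) + (-76*(-27) - 47) = (7521 - 7) + (2052 - 47) = 7514 + 2005 = 9519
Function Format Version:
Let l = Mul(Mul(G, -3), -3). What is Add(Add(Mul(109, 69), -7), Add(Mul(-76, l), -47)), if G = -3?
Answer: 9519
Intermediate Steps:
l = -27 (l = Mul(Mul(-3, -3), -3) = Mul(9, -3) = -27)
Add(Add(Mul(109, 69), -7), Add(Mul(-76, l), -47)) = Add(Add(Mul(109, 69), -7), Add(Mul(-76, -27), -47)) = Add(Add(7521, -7), Add(2052, -47)) = Add(7514, 2005) = 9519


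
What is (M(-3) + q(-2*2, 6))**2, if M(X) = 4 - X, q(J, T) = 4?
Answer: 121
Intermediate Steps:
(M(-3) + q(-2*2, 6))**2 = ((4 - 1*(-3)) + 4)**2 = ((4 + 3) + 4)**2 = (7 + 4)**2 = 11**2 = 121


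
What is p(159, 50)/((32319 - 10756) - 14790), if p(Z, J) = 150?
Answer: 150/6773 ≈ 0.022147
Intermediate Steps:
p(159, 50)/((32319 - 10756) - 14790) = 150/((32319 - 10756) - 14790) = 150/(21563 - 14790) = 150/6773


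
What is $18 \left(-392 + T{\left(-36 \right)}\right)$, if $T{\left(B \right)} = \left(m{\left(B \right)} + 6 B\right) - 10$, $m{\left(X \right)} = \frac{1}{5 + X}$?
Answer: $- \frac{344862}{31} \approx -11125.0$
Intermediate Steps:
$T{\left(B \right)} = -10 + \frac{1}{5 + B} + 6 B$ ($T{\left(B \right)} = \left(\frac{1}{5 + B} + 6 B\right) - 10 = -10 + \frac{1}{5 + B} + 6 B$)
$18 \left(-392 + T{\left(-36 \right)}\right) = 18 \left(-392 + \frac{-49 + 6 \left(-36\right)^{2} + 20 \left(-36\right)}{5 - 36}\right) = 18 \left(-392 + \frac{-49 + 6 \cdot 1296 - 720}{-31}\right) = 18 \left(-392 - \frac{-49 + 7776 - 720}{31}\right) = 18 \left(-392 - \frac{7007}{31}\right) = 18 \left(- \frac{19159}{31}\right) = - \frac{344862}{31}$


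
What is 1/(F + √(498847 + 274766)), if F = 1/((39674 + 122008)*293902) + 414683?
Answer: 936363896389282301354889132/388292442810179764583349553234921 - 6774070046681071472688*√85957/388292442810179764583349553234921 ≈ 2.4064e-6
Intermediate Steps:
F = 19705181796837013/47518663164 (F = (1/293902)/161682 + 414683 = (1/161682)*(1/293902) + 414683 = 1/47518663164 + 414683 = 19705181796837013/47518663164 ≈ 4.1468e+5)
1/(F + √(498847 + 274766)) = 1/(19705181796837013/47518663164 + √(498847 + 274766)) = 1/(19705181796837013/47518663164 + √773613) = 1/(19705181796837013/47518663164 + 3*√85957)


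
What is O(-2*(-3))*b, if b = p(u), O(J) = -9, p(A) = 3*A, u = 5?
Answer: -135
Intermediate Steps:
b = 15 (b = 3*5 = 15)
O(-2*(-3))*b = -9*15 = -135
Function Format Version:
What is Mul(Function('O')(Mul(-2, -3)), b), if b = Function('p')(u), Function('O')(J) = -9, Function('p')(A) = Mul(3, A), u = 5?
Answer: -135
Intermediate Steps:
b = 15 (b = Mul(3, 5) = 15)
Mul(Function('O')(Mul(-2, -3)), b) = Mul(-9, 15) = -135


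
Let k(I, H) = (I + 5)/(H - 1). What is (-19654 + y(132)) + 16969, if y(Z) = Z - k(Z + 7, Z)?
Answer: -334587/131 ≈ -2554.1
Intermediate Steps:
k(I, H) = (5 + I)/(-1 + H)
y(Z) = Z - (12 + Z)/(-1 + Z) (y(Z) = Z - (5 + (Z + 7))/(-1 + Z) = Z - (5 + (7 + Z))/(-1 + Z) = Z - (12 + Z)/(-1 + Z))
(-19654 + y(132)) + 16969 = (-19654 + (-12 - 1*132 + 132*(-1 + 132))/(-1 + 132)) + 16969 = (-19654 + (-12 - 132 + 132*131)/131) + 16969 = (-19654 + (-12 - 132 + 17292)/131) + 16969 = (-19654 + (1/131)*17148) + 16969 = (-19654 + 17148/131) + 16969 = -2557526/131 + 16969 = -334587/131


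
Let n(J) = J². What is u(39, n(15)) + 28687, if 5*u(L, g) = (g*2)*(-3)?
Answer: 28417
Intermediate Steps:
u(L, g) = -6*g/5 (u(L, g) = ((g*2)*(-3))/5 = ((2*g)*(-3))/5 = (-6*g)/5 = -6*g/5)
u(39, n(15)) + 28687 = -6/5*15² + 28687 = -6/5*225 + 28687 = -270 + 28687 = 28417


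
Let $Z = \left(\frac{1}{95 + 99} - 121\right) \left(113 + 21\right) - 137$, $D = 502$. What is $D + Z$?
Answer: $- \frac{1537286}{97} \approx -15848.0$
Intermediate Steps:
$Z = - \frac{1585980}{97}$ ($Z = \left(\frac{1}{194} - 121\right) 134 - 137 = \left(- \frac{23473}{194}\right) 134 - 137 = - \frac{1572691}{97} - 137 = - \frac{1585980}{97} \approx -16350.0$)
$D + Z = 502 - \frac{1585980}{97} = - \frac{1537286}{97}$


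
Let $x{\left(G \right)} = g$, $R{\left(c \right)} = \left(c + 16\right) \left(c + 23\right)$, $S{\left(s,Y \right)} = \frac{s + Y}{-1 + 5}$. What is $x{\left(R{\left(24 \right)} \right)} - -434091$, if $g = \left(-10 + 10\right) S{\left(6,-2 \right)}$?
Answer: $434091$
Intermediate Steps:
$S{\left(s,Y \right)} = \frac{Y}{4} + \frac{s}{4}$ ($S{\left(s,Y \right)} = \frac{Y + s}{4} = \left(Y + s\right) \frac{1}{4} = \frac{Y}{4} + \frac{s}{4}$)
$g = 0$ ($g = \left(-10 + 10\right) \left(\frac{1}{4} \left(-2\right) + \frac{1}{4} \cdot 6\right) = 0 \left(- \frac{1}{2} + \frac{3}{2}\right) = 0 \cdot 1 = 0$)
$R{\left(c \right)} = \left(16 + c\right) \left(23 + c\right)$
$x{\left(G \right)} = 0$
$x{\left(R{\left(24 \right)} \right)} - -434091 = 0 - -434091 = 0 + 434091 = 434091$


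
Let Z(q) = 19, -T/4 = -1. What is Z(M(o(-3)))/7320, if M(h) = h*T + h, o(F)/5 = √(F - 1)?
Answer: 19/7320 ≈ 0.0025956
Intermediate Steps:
T = 4 (T = -4*(-1) = 4)
o(F) = 5*√(-1 + F) (o(F) = 5*√(F - 1) = 5*√(-1 + F))
M(h) = 5*h (M(h) = h*4 + h = 4*h + h = 5*h)
Z(M(o(-3)))/7320 = 19/7320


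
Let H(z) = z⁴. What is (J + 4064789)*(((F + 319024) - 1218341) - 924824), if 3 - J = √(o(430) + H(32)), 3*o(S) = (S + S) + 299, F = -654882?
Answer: -10076712858216 + 826341*√9440661 ≈ -1.0074e+13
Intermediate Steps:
o(S) = 299/3 + 2*S/3 (o(S) = ((S + S) + 299)/3 = (2*S + 299)/3 = (299 + 2*S)/3 = 299/3 + 2*S/3)
J = 3 - √9440661/3 (J = 3 - √((299/3 + (⅔)*430) + 32⁴) = 3 - √((299/3 + 860/3) + 1048576) = 3 - √(1159/3 + 1048576) = 3 - √(3146887/3) = 3 - √9440661/3 ≈ -1021.2)
(J + 4064789)*(((F + 319024) - 1218341) - 924824) = ((3 - √9440661/3) + 4064789)*(((-654882 + 319024) - 1218341) - 924824) = (4064792 - √9440661/3)*((-335858 - 1218341) - 924824) = (4064792 - √9440661/3)*(-1554199 - 924824) = (4064792 - √9440661/3)*(-2479023) = -10076712858216 + 826341*√9440661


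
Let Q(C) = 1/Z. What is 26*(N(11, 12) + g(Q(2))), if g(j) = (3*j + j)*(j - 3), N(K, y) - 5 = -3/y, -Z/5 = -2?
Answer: 4667/50 ≈ 93.340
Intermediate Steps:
Z = 10 (Z = -5*(-2) = 10)
Q(C) = 1/10
N(K, y) = 5 - 3/y
g(j) = 4*j*(-3 + j) (g(j) = (4*j)*(-3 + j) = 4*j*(-3 + j))
26*(N(11, 12) + g(Q(2))) = 26*((5 - 3/12) + 4*(1/10)*(-3 + 1/10)) = 26*((5 - 3*1/12) + 4*(1/10)*(-29/10)) = 26*((5 - 1/4) - 29/25) = 26*(19/4 - 29/25) = 26*(359/100) = 4667/50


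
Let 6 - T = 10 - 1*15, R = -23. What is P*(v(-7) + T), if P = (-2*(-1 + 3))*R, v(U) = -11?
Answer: 0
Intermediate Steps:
T = 11 (T = 6 - (10 - 1*15) = 6 - (10 - 15) = 6 - 1*(-5) = 6 + 5 = 11)
P = 92 (P = -2*(-1 + 3)*(-23) = -2*2*(-23) = -4*(-23) = 92)
P*(v(-7) + T) = 92*(-11 + 11) = 92*0 = 0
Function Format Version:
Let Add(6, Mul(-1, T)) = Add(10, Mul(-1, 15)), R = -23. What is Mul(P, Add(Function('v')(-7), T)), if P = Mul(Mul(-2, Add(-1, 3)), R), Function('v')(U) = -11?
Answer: 0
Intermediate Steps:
T = 11 (T = Add(6, Mul(-1, Add(10, Mul(-1, 15)))) = Add(6, Mul(-1, Add(10, -15))) = Add(6, Mul(-1, -5)) = Add(6, 5) = 11)
P = 92 (P = Mul(Mul(-2, Add(-1, 3)), -23) = Mul(Mul(-2, 2), -23) = Mul(-4, -23) = 92)
Mul(P, Add(Function('v')(-7), T)) = Mul(92, Add(-11, 11)) = Mul(92, 0) = 0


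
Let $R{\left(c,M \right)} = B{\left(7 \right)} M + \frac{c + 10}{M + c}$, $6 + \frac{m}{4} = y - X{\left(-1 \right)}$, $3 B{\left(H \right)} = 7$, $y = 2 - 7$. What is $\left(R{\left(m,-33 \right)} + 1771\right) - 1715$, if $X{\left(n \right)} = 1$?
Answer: $- \frac{1663}{81} \approx -20.531$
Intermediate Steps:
$y = -5$ ($y = 2 - 7 = -5$)
$B{\left(H \right)} = \frac{7}{3}$ ($B{\left(H \right)} = \frac{1}{3} \cdot 7 = \frac{7}{3}$)
$m = -48$ ($m = -24 + 4 \left(-5 - 1\right) = -24 + 4 \left(-6\right) = -24 - 24 = -48$)
$R{\left(c,M \right)} = \frac{7 M}{3} + \frac{10 + c}{M + c}$ ($R{\left(c,M \right)} = \frac{7 M}{3} + \frac{c + 10}{M + c} = \frac{7 M}{3} + \frac{10 + c}{M + c}$)
$\left(R{\left(m,-33 \right)} + 1771\right) - 1715 = \left(\frac{10 - 48 + \frac{7 \left(-33\right)^{2}}{3} + \frac{7}{3} \left(-33\right) \left(-48\right)}{-33 - 48} + 1771\right) - 1715 = \left(\frac{10 - 48 + \frac{7}{3} \cdot 1089 + 3696}{-81} + 1771\right) - 1715 = \left(- \frac{10 - 48 + 2541 + 3696}{81} + 1771\right) - 1715 = \left(\left(- \frac{1}{81}\right) 6199 + 1771\right) - 1715 = \left(- \frac{6199}{81} + 1771\right) - 1715 = \frac{137252}{81} - 1715 = - \frac{1663}{81}$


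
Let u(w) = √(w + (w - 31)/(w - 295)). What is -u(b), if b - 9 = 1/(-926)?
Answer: -√60649040212008042/81746354 ≈ -3.0126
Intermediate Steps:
b = 8333/926 (b = 9 + 1/(-926) = 9 - 1/926 = 8333/926 ≈ 8.9989)
u(w) = √(w + (-31 + w)/(-295 + w))
-u(b) = -√((-31 + 8333/926 + 8333*(-295 + 8333/926)/926)/(-295 + 8333/926)) = -√((-31 + 8333/926 + (8333/926)*(-264837/926))/(-264837/926)) = -√(-926*(-31 + 8333/926 - 2206886721/857476)/264837) = -√(-926/264837*(-2225752119/857476)) = -√(741917373/81746354) = -√60649040212008042/81746354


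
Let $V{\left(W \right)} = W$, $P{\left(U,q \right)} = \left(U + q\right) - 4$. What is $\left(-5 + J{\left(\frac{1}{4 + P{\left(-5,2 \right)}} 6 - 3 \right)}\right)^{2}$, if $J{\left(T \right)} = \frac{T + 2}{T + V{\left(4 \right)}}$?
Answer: $4$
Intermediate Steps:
$P{\left(U,q \right)} = -4 + U + q$
$J{\left(T \right)} = \frac{2 + T}{4 + T}$ ($J{\left(T \right)} = \frac{T + 2}{T + 4} = \frac{2 + T}{4 + T}$)
$\left(-5 + J{\left(\frac{1}{4 + P{\left(-5,2 \right)}} 6 - 3 \right)}\right)^{2} = \left(-5 + \frac{2 - \left(3 - \frac{1}{4 - 7} \cdot 6\right)}{4 - \left(3 - \frac{1}{4 - 7} \cdot 6\right)}\right)^{2} = \left(-5 + \frac{2 - \left(3 - \frac{1}{-3} \cdot 6\right)}{4 - \left(3 - \frac{1}{-3} \cdot 6\right)}\right)^{2} = \left(-5 + \frac{2 - 5}{4 - 5}\right)^{2} = \left(-5 + \frac{1}{-1} \left(-3\right)\right)^{2} = \left(-5 - -3\right)^{2} = \left(-5 + 3\right)^{2} = \left(-2\right)^{2} = 4$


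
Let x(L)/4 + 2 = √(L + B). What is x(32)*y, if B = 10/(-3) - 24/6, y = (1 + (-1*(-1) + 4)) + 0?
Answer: -48 + 8*√222 ≈ 71.197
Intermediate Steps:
y = 6 (y = (1 + (1 + 4)) + 0 = (1 + 5) + 0 = 6 + 0 = 6)
B = -22/3 (B = 10*(-⅓) - 24*⅙ = -10/3 - 4 = -22/3 ≈ -7.3333)
x(L) = -8 + 4*√(-22/3 + L) (x(L) = -8 + 4*√(L - 22/3) = -8 + 4*√(-22/3 + L))
x(32)*y = (-8 + 4*√(-66 + 9*32)/3)*6 = (-8 + 4*√(-66 + 288)/3)*6 = (-8 + 4*√222/3)*6 = -48 + 8*√222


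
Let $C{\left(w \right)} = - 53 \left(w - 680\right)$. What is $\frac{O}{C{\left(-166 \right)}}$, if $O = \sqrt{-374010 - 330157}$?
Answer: $\frac{i \sqrt{704167}}{44838} \approx 0.018715 i$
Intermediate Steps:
$C{\left(w \right)} = 36040 - 53 w$ ($C{\left(w \right)} = - 53 \left(-680 + w\right) = 36040 - 53 w$)
$O = i \sqrt{704167}$ ($O = \sqrt{-704167} = i \sqrt{704167} \approx 839.15 i$)
$\frac{O}{C{\left(-166 \right)}} = \frac{i \sqrt{704167}}{36040 - -8798} = \frac{i \sqrt{704167}}{36040 + 8798} = \frac{i \sqrt{704167}}{44838}$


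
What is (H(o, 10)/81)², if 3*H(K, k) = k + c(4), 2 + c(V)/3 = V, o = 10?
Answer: 256/59049 ≈ 0.0043354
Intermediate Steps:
c(V) = -6 + 3*V
H(K, k) = 2 + k/3 (H(K, k) = (k + (-6 + 3*4))/3 = (k + (-6 + 12))/3 = (k + 6)/3 = (6 + k)/3 = 2 + k/3)
(H(o, 10)/81)² = ((2 + (⅓)*10)/81)² = ((2 + 10/3)*(1/81))² = ((16/3)*(1/81))² = (16/243)² = 256/59049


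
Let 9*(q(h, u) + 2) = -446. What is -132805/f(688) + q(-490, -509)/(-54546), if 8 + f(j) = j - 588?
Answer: -32597895541/22582044 ≈ -1443.5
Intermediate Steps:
f(j) = -596 + j (f(j) = -8 + (j - 588) = -8 + (-588 + j) = -596 + j)
q(h, u) = -464/9 (q(h, u) = -2 + (⅑)*(-446) = -2 - 446/9 = -464/9)
-132805/f(688) + q(-490, -509)/(-54546) = -132805/(-596 + 688) - 464/9/(-54546) = -132805/92 - 464/9*(-1/54546) = -132805*1/92 + 232/245457 = -132805/92 + 232/245457 = -32597895541/22582044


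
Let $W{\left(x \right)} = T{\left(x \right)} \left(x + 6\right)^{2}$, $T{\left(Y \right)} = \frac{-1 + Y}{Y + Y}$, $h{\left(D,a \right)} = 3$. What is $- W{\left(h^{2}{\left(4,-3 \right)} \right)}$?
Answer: $-100$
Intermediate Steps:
$T{\left(Y \right)} = \frac{-1 + Y}{2 Y}$
$W{\left(x \right)} = \frac{\left(6 + x\right)^{2} \left(-1 + x\right)}{2 x}$ ($W{\left(x \right)} = \frac{-1 + x}{2 x} \left(x + 6\right)^{2} = \frac{-1 + x}{2 x} \left(6 + x\right)^{2} = \frac{\left(6 + x\right)^{2} \left(-1 + x\right)}{2 x}$)
$- W{\left(h^{2}{\left(4,-3 \right)} \right)} = - \frac{\left(6 + 3^{2}\right)^{2} \left(-1 + 3^{2}\right)}{2 \cdot 3^{2}} = - \frac{\left(6 + 9\right)^{2} \left(-1 + 9\right)}{2 \cdot 9} = - \frac{15^{2} \cdot 8}{2 \cdot 9} = - \frac{225 \cdot 8}{2 \cdot 9} = \left(-1\right) 100 = -100$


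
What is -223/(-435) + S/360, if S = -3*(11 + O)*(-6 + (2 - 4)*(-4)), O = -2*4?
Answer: 161/348 ≈ 0.46264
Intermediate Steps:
O = -8
S = -18 (S = -3*(11 - 8)*(-6 + (2 - 4)*(-4)) = -9*(-6 - 2*(-4)) = -9*(-6 + 8) = -9*2 = -3*6 = -18)
-223/(-435) + S/360 = -223/(-435) - 18/360 = -223*(-1/435) - 18*1/360 = 223/435 - 1/20 = 161/348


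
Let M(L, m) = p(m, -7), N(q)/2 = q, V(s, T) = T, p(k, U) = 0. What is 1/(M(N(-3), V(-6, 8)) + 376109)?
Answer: 1/376109 ≈ 2.6588e-6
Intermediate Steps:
N(q) = 2*q
M(L, m) = 0
1/(M(N(-3), V(-6, 8)) + 376109) = 1/(0 + 376109) = 1/376109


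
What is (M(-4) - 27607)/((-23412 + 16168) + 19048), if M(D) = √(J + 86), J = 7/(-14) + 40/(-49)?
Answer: -27607/11804 + √16598/165256 ≈ -2.3380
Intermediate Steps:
J = -129/98 (J = 7*(-1/14) + 40*(-1/49) = -½ - 40/49 = -129/98 ≈ -1.3163)
M(D) = √16598/14 (M(D) = √(-129/98 + 86) = √(8299/98) = √16598/14)
(M(-4) - 27607)/((-23412 + 16168) + 19048) = (√16598/14 - 27607)/((-23412 + 16168) + 19048) = (-27607 + √16598/14)/(-7244 + 19048) = (-27607 + √16598/14)/11804 = (-27607 + √16598/14)*(1/11804) = -27607/11804 + √16598/165256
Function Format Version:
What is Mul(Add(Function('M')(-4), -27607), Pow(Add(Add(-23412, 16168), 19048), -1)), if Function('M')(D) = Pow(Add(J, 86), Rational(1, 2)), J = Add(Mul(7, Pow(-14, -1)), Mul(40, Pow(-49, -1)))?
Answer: Add(Rational(-27607, 11804), Mul(Rational(1, 165256), Pow(16598, Rational(1, 2)))) ≈ -2.3380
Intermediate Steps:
J = Rational(-129, 98) (J = Add(Mul(7, Rational(-1, 14)), Mul(40, Rational(-1, 49))) = Add(Rational(-1, 2), Rational(-40, 49)) = Rational(-129, 98) ≈ -1.3163)
Function('M')(D) = Mul(Rational(1, 14), Pow(16598, Rational(1, 2))) (Function('M')(D) = Pow(Add(Rational(-129, 98), 86), Rational(1, 2)) = Pow(Rational(8299, 98), Rational(1, 2)) = Mul(Rational(1, 14), Pow(16598, Rational(1, 2))))
Mul(Add(Function('M')(-4), -27607), Pow(Add(Add(-23412, 16168), 19048), -1)) = Mul(Add(Mul(Rational(1, 14), Pow(16598, Rational(1, 2))), -27607), Pow(Add(Add(-23412, 16168), 19048), -1)) = Mul(Add(-27607, Mul(Rational(1, 14), Pow(16598, Rational(1, 2)))), Pow(Add(-7244, 19048), -1)) = Mul(Add(-27607, Mul(Rational(1, 14), Pow(16598, Rational(1, 2)))), Pow(11804, -1)) = Mul(Add(-27607, Mul(Rational(1, 14), Pow(16598, Rational(1, 2)))), Rational(1, 11804)) = Add(Rational(-27607, 11804), Mul(Rational(1, 165256), Pow(16598, Rational(1, 2))))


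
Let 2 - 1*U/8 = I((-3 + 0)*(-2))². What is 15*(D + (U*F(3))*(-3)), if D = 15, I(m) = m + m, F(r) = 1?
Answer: 51345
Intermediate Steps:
I(m) = 2*m
U = -1136 (U = 16 - 8*16*(-3 + 0)² = 16 - 8*(2*(-3*(-2)))² = 16 - 8*(2*6)² = 16 - 8*12² = 16 - 8*144 = 16 - 1152 = -1136)
15*(D + (U*F(3))*(-3)) = 15*(15 - 1136*1*(-3)) = 15*(15 - 1136*(-3)) = 15*(15 + 3408) = 15*3423 = 51345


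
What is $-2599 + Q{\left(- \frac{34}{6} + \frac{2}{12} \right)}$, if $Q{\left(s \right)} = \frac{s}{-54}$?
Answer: $- \frac{280681}{108} \approx -2598.9$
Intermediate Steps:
$Q{\left(s \right)} = - \frac{s}{54}$ ($Q{\left(s \right)} = s \left(- \frac{1}{54}\right) = - \frac{s}{54}$)
$-2599 + Q{\left(- \frac{34}{6} + \frac{2}{12} \right)} = -2599 - \frac{- \frac{34}{6} + \frac{2}{12}}{54} = -2599 - \frac{\left(-34\right) \frac{1}{6} + 2 \cdot \frac{1}{12}}{54} = -2599 - \frac{- \frac{17}{3} + \frac{1}{6}}{54} = -2599 - - \frac{11}{108} = -2599 + \frac{11}{108} = - \frac{280681}{108}$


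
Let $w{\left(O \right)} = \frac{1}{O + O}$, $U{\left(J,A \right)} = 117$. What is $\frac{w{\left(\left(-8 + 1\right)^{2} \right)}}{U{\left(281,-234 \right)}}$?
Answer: $\frac{1}{11466} \approx 8.7214 \cdot 10^{-5}$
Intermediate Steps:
$w{\left(O \right)} = \frac{1}{2 O}$
$\frac{w{\left(\left(-8 + 1\right)^{2} \right)}}{U{\left(281,-234 \right)}} = \frac{\frac{1}{2} \frac{1}{\left(-8 + 1\right)^{2}}}{117} = \frac{1}{2 \left(-7\right)^{2}} \cdot \frac{1}{117} = \frac{1}{2 \cdot 49} \cdot \frac{1}{117} = \frac{1}{2} \cdot \frac{1}{49} \cdot \frac{1}{117} = \frac{1}{98} \cdot \frac{1}{117} = \frac{1}{11466}$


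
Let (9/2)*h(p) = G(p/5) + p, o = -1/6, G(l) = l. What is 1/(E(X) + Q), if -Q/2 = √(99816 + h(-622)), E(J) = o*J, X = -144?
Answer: -45/746296 - √1401330/746296 ≈ -0.0016465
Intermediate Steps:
o = -⅙ (o = -1*⅙ = -⅙ ≈ -0.16667)
h(p) = 4*p/15 (h(p) = 2*(p/5 + p)/9 = 2*(6*p/5)/9 = 4*p/15)
E(J) = -J/6
Q = -8*√1401330/15 (Q = -2*√(99816 + (4/15)*(-622)) = -2*√(99816 - 2488/15) = -8*√1401330/15 ≈ -631.35)
1/(E(X) + Q) = 1/(-⅙*(-144) - 8*√1401330/15) = 1/(24 - 8*√1401330/15)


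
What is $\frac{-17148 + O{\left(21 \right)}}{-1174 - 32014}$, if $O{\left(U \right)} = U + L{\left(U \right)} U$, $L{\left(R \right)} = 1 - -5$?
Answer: $\frac{17001}{33188} \approx 0.51226$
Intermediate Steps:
$L{\left(R \right)} = 6$ ($L{\left(R \right)} = 1 + 5 = 6$)
$O{\left(U \right)} = 7 U$ ($O{\left(U \right)} = U + 6 U = 7 U$)
$\frac{-17148 + O{\left(21 \right)}}{-1174 - 32014} = \frac{-17148 + 7 \cdot 21}{-1174 - 32014} = \frac{-17148 + 147}{-33188} = \left(-17001\right) \left(- \frac{1}{33188}\right) = \frac{17001}{33188}$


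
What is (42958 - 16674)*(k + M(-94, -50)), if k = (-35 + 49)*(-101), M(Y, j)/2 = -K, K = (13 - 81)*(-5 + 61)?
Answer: 163013368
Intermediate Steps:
K = -3808 (K = -68*56 = -3808)
M(Y, j) = 7616 (M(Y, j) = 2*(-1*(-3808)) = 2*3808 = 7616)
k = -1414 (k = 14*(-101) = -1414)
(42958 - 16674)*(k + M(-94, -50)) = (42958 - 16674)*(-1414 + 7616) = 26284*6202 = 163013368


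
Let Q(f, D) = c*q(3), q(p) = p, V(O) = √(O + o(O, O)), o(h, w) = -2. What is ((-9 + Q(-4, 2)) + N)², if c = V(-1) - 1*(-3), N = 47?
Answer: 2182 + 282*I*√3 ≈ 2182.0 + 488.44*I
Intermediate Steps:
V(O) = √(-2 + O) (V(O) = √(O - 2) = √(-2 + O))
c = 3 + I*√3 (c = √(-2 - 1) - 1*(-3) = √(-3) + 3 = I*√3 + 3 = 3 + I*√3 ≈ 3.0 + 1.732*I)
Q(f, D) = 9 + 3*I*√3 (Q(f, D) = (3 + I*√3)*3 = 9 + 3*I*√3)
((-9 + Q(-4, 2)) + N)² = ((-9 + (9 + 3*I*√3)) + 47)² = (3*I*√3 + 47)² = (47 + 3*I*√3)²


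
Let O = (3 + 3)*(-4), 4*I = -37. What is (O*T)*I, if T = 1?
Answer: 222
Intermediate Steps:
I = -37/4 (I = (¼)*(-37) = -37/4 ≈ -9.2500)
O = -24 (O = 6*(-4) = -24)
(O*T)*I = -24*1*(-37/4) = -24*(-37/4) = 222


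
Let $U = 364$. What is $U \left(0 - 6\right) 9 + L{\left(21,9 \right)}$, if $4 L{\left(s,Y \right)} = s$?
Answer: $- \frac{78603}{4} \approx -19651.0$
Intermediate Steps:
$L{\left(s,Y \right)} = \frac{s}{4}$
$U \left(0 - 6\right) 9 + L{\left(21,9 \right)} = 364 \left(0 - 6\right) 9 + \frac{1}{4} \cdot 21 = 364 \left(\left(-6\right) 9\right) + \frac{21}{4} = 364 \left(-54\right) + \frac{21}{4} = -19656 + \frac{21}{4} = - \frac{78603}{4}$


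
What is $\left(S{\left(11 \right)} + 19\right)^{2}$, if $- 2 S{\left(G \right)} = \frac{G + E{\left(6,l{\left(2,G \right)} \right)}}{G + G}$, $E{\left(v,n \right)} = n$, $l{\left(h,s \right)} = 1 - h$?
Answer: $\frac{170569}{484} \approx 352.42$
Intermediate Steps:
$S{\left(G \right)} = - \frac{-1 + G}{4 G}$ ($S{\left(G \right)} = - \frac{\left(G + \left(1 - 2\right)\right) \frac{1}{G + G}}{2} = - \frac{\left(G + \left(1 - 2\right)\right) \frac{1}{2 G}}{2} = - \frac{\left(G - 1\right) \frac{1}{2 G}}{2} = - \frac{\left(-1 + G\right) \frac{1}{2 G}}{2} = - \frac{\frac{1}{2} \frac{1}{G} \left(-1 + G\right)}{2} = - \frac{-1 + G}{4 G}$)
$\left(S{\left(11 \right)} + 19\right)^{2} = \left(\frac{1 - 11}{4 \cdot 11} + 19\right)^{2} = \left(\frac{1}{4} \cdot \frac{1}{11} \left(1 - 11\right) + 19\right)^{2} = \left(\frac{1}{4} \cdot \frac{1}{11} \left(-10\right) + 19\right)^{2} = \left(- \frac{5}{22} + 19\right)^{2} = \left(\frac{413}{22}\right)^{2} = \frac{170569}{484}$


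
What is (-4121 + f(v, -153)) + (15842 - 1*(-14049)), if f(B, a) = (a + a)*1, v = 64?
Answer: 25464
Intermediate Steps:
f(B, a) = 2*a (f(B, a) = (2*a)*1 = 2*a)
(-4121 + f(v, -153)) + (15842 - 1*(-14049)) = (-4121 + 2*(-153)) + (15842 - 1*(-14049)) = (-4121 - 306) + (15842 + 14049) = -4427 + 29891 = 25464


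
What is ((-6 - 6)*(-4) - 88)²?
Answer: 1600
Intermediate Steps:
((-6 - 6)*(-4) - 88)² = (-12*(-4) - 88)² = (48 - 88)² = (-40)² = 1600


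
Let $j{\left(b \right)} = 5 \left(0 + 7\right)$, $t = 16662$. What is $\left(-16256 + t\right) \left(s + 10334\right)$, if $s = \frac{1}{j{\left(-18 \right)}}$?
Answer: $\frac{20978078}{5} \approx 4.1956 \cdot 10^{6}$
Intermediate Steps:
$j{\left(b \right)} = 35$ ($j{\left(b \right)} = 5 \cdot 7 = 35$)
$s = \frac{1}{35} \approx 0.028571$
$\left(-16256 + t\right) \left(s + 10334\right) = \left(-16256 + 16662\right) \left(\frac{1}{35} + 10334\right) = 406 \cdot \frac{361691}{35} = \frac{20978078}{5}$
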